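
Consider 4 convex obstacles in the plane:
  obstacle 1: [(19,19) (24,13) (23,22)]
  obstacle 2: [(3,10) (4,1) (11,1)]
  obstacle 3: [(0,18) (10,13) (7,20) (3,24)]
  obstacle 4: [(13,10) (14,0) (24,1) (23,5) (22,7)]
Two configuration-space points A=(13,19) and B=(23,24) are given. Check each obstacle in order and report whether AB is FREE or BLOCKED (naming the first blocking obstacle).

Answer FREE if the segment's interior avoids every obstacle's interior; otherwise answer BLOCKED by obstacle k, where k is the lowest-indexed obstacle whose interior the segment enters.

Obstacle 1 [(19,19) (24,13) (23,22)]:
  edge (19,19)–(24,13): clear
  edge (24,13)–(23,22): clear
  edge (23,22)–(19,19): clear
  midpoint (18,43/2) outside
  → clear
Obstacle 2 [(3,10) (4,1) (11,1)]:
  edge (3,10)–(4,1): clear
  edge (4,1)–(11,1): clear
  edge (11,1)–(3,10): clear
  midpoint (18,43/2) outside
  → clear
Obstacle 3 [(0,18) (10,13) (7,20) (3,24)]:
  edge (0,18)–(10,13): clear
  edge (10,13)–(7,20): clear
  edge (7,20)–(3,24): clear
  edge (3,24)–(0,18): clear
  midpoint (18,43/2) outside
  → clear
Obstacle 4 [(13,10) (14,0) (24,1) (23,5) (22,7)]:
  edge (13,10)–(14,0): clear
  edge (14,0)–(24,1): clear
  edge (24,1)–(23,5): clear
  edge (23,5)–(22,7): clear
  edge (22,7)–(13,10): clear
  midpoint (18,43/2) outside
  → clear

FREE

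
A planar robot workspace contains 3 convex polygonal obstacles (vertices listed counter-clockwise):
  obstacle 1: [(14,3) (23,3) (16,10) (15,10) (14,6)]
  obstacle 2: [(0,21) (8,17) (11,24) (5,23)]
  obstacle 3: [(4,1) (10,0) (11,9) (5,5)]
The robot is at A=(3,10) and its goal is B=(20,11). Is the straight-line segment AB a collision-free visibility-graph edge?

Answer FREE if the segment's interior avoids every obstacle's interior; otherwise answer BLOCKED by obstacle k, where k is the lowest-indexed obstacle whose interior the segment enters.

Obstacle 1 [(14,3) (23,3) (16,10) (15,10) (14,6)]:
  edge (14,3)–(23,3): clear
  edge (23,3)–(16,10): clear
  edge (16,10)–(15,10): clear
  edge (15,10)–(14,6): clear
  edge (14,6)–(14,3): clear
  midpoint (23/2,21/2) outside
  → clear
Obstacle 2 [(0,21) (8,17) (11,24) (5,23)]:
  edge (0,21)–(8,17): clear
  edge (8,17)–(11,24): clear
  edge (11,24)–(5,23): clear
  edge (5,23)–(0,21): clear
  midpoint (23/2,21/2) outside
  → clear
Obstacle 3 [(4,1) (10,0) (11,9) (5,5)]:
  edge (4,1)–(10,0): clear
  edge (10,0)–(11,9): clear
  edge (11,9)–(5,5): clear
  edge (5,5)–(4,1): clear
  midpoint (23/2,21/2) outside
  → clear

FREE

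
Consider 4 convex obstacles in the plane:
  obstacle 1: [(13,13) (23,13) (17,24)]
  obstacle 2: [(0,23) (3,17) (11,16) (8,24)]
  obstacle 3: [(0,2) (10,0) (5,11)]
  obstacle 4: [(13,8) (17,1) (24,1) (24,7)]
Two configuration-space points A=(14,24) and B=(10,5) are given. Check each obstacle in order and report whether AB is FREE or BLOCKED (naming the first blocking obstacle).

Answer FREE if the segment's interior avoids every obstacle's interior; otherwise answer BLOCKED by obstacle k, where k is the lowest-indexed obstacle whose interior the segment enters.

Obstacle 1 [(13,13) (23,13) (17,24)]:
  edge (13,13)–(23,13): clear
  edge (23,13)–(17,24): clear
  edge (17,24)–(13,13): clear
  midpoint (12,29/2) outside
  → clear
Obstacle 2 [(0,23) (3,17) (11,16) (8,24)]:
  edge (0,23)–(3,17): clear
  edge (3,17)–(11,16): clear
  edge (11,16)–(8,24): clear
  edge (8,24)–(0,23): clear
  midpoint (12,29/2) outside
  → clear
Obstacle 3 [(0,2) (10,0) (5,11)]:
  edge (0,2)–(10,0): clear
  edge (10,0)–(5,11): clear
  edge (5,11)–(0,2): clear
  midpoint (12,29/2) outside
  → clear
Obstacle 4 [(13,8) (17,1) (24,1) (24,7)]:
  edge (13,8)–(17,1): clear
  edge (17,1)–(24,1): clear
  edge (24,1)–(24,7): clear
  edge (24,7)–(13,8): clear
  midpoint (12,29/2) outside
  → clear

FREE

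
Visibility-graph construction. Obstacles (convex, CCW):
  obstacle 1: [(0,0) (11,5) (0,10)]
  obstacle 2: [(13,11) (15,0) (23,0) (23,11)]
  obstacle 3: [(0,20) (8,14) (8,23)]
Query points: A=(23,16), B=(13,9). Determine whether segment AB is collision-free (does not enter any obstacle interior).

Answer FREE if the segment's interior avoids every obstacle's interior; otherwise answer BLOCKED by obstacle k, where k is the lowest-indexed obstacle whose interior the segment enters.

BLOCKED by obstacle 2

Obstacle 1 [(0,0) (11,5) (0,10)]:
  edge (0,0)–(11,5): clear
  edge (11,5)–(0,10): clear
  edge (0,10)–(0,0): clear
  midpoint (18,25/2) outside
  → clear
Obstacle 2 [(13,11) (15,0) (23,0) (23,11)]:
  edge (13,11)–(15,0): crosses AB
  edge (15,0)–(23,0): clear
  edge (23,0)–(23,11): clear
  edge (23,11)–(13,11): crosses AB
  → BLOCKED
Obstacle 3 [(0,20) (8,14) (8,23)]:
  edge (0,20)–(8,14): clear
  edge (8,14)–(8,23): clear
  edge (8,23)–(0,20): clear
  midpoint (18,25/2) outside
  → clear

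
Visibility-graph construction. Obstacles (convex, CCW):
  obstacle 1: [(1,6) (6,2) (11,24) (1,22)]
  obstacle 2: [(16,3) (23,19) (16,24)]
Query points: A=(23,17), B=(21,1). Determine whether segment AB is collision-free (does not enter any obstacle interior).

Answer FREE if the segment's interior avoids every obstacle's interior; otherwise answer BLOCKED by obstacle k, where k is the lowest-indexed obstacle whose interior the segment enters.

FREE

Obstacle 1 [(1,6) (6,2) (11,24) (1,22)]:
  edge (1,6)–(6,2): clear
  edge (6,2)–(11,24): clear
  edge (11,24)–(1,22): clear
  edge (1,22)–(1,6): clear
  midpoint (22,9) outside
  → clear
Obstacle 2 [(16,3) (23,19) (16,24)]:
  edge (16,3)–(23,19): clear
  edge (23,19)–(16,24): clear
  edge (16,24)–(16,3): clear
  midpoint (22,9) outside
  → clear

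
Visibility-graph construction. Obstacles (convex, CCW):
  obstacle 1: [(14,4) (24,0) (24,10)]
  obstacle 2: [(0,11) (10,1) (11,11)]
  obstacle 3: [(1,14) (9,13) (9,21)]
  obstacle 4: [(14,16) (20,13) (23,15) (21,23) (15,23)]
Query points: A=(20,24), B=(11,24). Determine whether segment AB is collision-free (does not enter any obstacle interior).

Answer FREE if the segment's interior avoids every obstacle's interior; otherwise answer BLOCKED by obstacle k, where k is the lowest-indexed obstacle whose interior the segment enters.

Obstacle 1 [(14,4) (24,0) (24,10)]:
  edge (14,4)–(24,0): clear
  edge (24,0)–(24,10): clear
  edge (24,10)–(14,4): clear
  midpoint (31/2,24) outside
  → clear
Obstacle 2 [(0,11) (10,1) (11,11)]:
  edge (0,11)–(10,1): clear
  edge (10,1)–(11,11): clear
  edge (11,11)–(0,11): clear
  midpoint (31/2,24) outside
  → clear
Obstacle 3 [(1,14) (9,13) (9,21)]:
  edge (1,14)–(9,13): clear
  edge (9,13)–(9,21): clear
  edge (9,21)–(1,14): clear
  midpoint (31/2,24) outside
  → clear
Obstacle 4 [(14,16) (20,13) (23,15) (21,23) (15,23)]:
  edge (14,16)–(20,13): clear
  edge (20,13)–(23,15): clear
  edge (23,15)–(21,23): clear
  edge (21,23)–(15,23): clear
  edge (15,23)–(14,16): clear
  midpoint (31/2,24) outside
  → clear

FREE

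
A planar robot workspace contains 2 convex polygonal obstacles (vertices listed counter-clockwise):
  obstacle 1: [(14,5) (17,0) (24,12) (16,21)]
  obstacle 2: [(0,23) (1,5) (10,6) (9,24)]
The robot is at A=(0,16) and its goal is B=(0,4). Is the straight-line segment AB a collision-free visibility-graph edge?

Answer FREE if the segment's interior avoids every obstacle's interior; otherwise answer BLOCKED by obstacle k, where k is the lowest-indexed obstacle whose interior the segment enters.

Obstacle 1 [(14,5) (17,0) (24,12) (16,21)]:
  edge (14,5)–(17,0): clear
  edge (17,0)–(24,12): clear
  edge (24,12)–(16,21): clear
  edge (16,21)–(14,5): clear
  midpoint (0,10) outside
  → clear
Obstacle 2 [(0,23) (1,5) (10,6) (9,24)]:
  edge (0,23)–(1,5): clear
  edge (1,5)–(10,6): clear
  edge (10,6)–(9,24): clear
  edge (9,24)–(0,23): clear
  midpoint (0,10) outside
  → clear

FREE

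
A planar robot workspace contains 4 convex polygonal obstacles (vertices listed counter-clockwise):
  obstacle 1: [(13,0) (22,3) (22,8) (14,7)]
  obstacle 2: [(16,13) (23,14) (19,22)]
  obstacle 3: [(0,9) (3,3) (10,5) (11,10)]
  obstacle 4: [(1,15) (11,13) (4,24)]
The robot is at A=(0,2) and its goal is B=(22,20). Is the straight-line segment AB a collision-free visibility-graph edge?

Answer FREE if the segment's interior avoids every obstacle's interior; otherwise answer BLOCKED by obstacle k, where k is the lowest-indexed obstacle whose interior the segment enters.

Obstacle 1 [(13,0) (22,3) (22,8) (14,7)]:
  edge (13,0)–(22,3): clear
  edge (22,3)–(22,8): clear
  edge (22,8)–(14,7): clear
  edge (14,7)–(13,0): clear
  midpoint (11,11) outside
  → clear
Obstacle 2 [(16,13) (23,14) (19,22)]:
  edge (16,13)–(23,14): clear
  edge (23,14)–(19,22): crosses AB
  edge (19,22)–(16,13): crosses AB
  → BLOCKED
Obstacle 3 [(0,9) (3,3) (10,5) (11,10)]:
  edge (0,9)–(3,3): crosses AB
  edge (3,3)–(10,5): clear
  edge (10,5)–(11,10): clear
  edge (11,10)–(0,9): crosses AB
  → BLOCKED
Obstacle 4 [(1,15) (11,13) (4,24)]:
  edge (1,15)–(11,13): clear
  edge (11,13)–(4,24): clear
  edge (4,24)–(1,15): clear
  midpoint (11,11) outside
  → clear

BLOCKED by obstacle 2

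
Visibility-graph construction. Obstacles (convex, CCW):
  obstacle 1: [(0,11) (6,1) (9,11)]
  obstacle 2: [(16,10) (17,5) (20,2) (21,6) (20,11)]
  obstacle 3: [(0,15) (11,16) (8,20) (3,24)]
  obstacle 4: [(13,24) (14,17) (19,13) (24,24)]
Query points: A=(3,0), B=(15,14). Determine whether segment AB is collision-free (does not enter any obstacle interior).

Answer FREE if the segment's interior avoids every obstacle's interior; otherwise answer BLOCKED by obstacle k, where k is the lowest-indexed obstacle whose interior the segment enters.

Obstacle 1 [(0,11) (6,1) (9,11)]:
  edge (0,11)–(6,1): crosses AB
  edge (6,1)–(9,11): crosses AB
  edge (9,11)–(0,11): clear
  → BLOCKED
Obstacle 2 [(16,10) (17,5) (20,2) (21,6) (20,11)]:
  edge (16,10)–(17,5): clear
  edge (17,5)–(20,2): clear
  edge (20,2)–(21,6): clear
  edge (21,6)–(20,11): clear
  edge (20,11)–(16,10): clear
  midpoint (9,7) outside
  → clear
Obstacle 3 [(0,15) (11,16) (8,20) (3,24)]:
  edge (0,15)–(11,16): clear
  edge (11,16)–(8,20): clear
  edge (8,20)–(3,24): clear
  edge (3,24)–(0,15): clear
  midpoint (9,7) outside
  → clear
Obstacle 4 [(13,24) (14,17) (19,13) (24,24)]:
  edge (13,24)–(14,17): clear
  edge (14,17)–(19,13): clear
  edge (19,13)–(24,24): clear
  edge (24,24)–(13,24): clear
  midpoint (9,7) outside
  → clear

BLOCKED by obstacle 1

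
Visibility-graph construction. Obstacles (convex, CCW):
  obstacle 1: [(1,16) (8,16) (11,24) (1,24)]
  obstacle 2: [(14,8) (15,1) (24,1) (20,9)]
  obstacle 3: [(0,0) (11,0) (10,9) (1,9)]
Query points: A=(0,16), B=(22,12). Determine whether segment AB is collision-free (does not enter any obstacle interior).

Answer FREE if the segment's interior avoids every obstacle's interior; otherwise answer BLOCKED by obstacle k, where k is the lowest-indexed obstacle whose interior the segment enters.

FREE

Obstacle 1 [(1,16) (8,16) (11,24) (1,24)]:
  edge (1,16)–(8,16): clear
  edge (8,16)–(11,24): clear
  edge (11,24)–(1,24): clear
  edge (1,24)–(1,16): clear
  midpoint (11,14) outside
  → clear
Obstacle 2 [(14,8) (15,1) (24,1) (20,9)]:
  edge (14,8)–(15,1): clear
  edge (15,1)–(24,1): clear
  edge (24,1)–(20,9): clear
  edge (20,9)–(14,8): clear
  midpoint (11,14) outside
  → clear
Obstacle 3 [(0,0) (11,0) (10,9) (1,9)]:
  edge (0,0)–(11,0): clear
  edge (11,0)–(10,9): clear
  edge (10,9)–(1,9): clear
  edge (1,9)–(0,0): clear
  midpoint (11,14) outside
  → clear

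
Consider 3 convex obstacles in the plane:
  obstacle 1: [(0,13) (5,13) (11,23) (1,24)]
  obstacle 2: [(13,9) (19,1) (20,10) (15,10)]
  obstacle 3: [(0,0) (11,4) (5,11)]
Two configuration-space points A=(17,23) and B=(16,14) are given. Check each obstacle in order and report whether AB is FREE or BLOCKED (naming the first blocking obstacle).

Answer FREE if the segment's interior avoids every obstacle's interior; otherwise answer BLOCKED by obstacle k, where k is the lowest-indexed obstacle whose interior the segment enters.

FREE

Obstacle 1 [(0,13) (5,13) (11,23) (1,24)]:
  edge (0,13)–(5,13): clear
  edge (5,13)–(11,23): clear
  edge (11,23)–(1,24): clear
  edge (1,24)–(0,13): clear
  midpoint (33/2,37/2) outside
  → clear
Obstacle 2 [(13,9) (19,1) (20,10) (15,10)]:
  edge (13,9)–(19,1): clear
  edge (19,1)–(20,10): clear
  edge (20,10)–(15,10): clear
  edge (15,10)–(13,9): clear
  midpoint (33/2,37/2) outside
  → clear
Obstacle 3 [(0,0) (11,4) (5,11)]:
  edge (0,0)–(11,4): clear
  edge (11,4)–(5,11): clear
  edge (5,11)–(0,0): clear
  midpoint (33/2,37/2) outside
  → clear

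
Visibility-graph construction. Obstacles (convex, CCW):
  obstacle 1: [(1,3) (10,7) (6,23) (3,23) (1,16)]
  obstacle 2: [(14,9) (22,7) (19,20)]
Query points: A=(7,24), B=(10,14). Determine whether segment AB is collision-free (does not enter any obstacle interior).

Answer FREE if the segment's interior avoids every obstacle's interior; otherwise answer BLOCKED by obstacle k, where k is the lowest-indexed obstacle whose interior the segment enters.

FREE

Obstacle 1 [(1,3) (10,7) (6,23) (3,23) (1,16)]:
  edge (1,3)–(10,7): clear
  edge (10,7)–(6,23): clear
  edge (6,23)–(3,23): clear
  edge (3,23)–(1,16): clear
  edge (1,16)–(1,3): clear
  midpoint (17/2,19) outside
  → clear
Obstacle 2 [(14,9) (22,7) (19,20)]:
  edge (14,9)–(22,7): clear
  edge (22,7)–(19,20): clear
  edge (19,20)–(14,9): clear
  midpoint (17/2,19) outside
  → clear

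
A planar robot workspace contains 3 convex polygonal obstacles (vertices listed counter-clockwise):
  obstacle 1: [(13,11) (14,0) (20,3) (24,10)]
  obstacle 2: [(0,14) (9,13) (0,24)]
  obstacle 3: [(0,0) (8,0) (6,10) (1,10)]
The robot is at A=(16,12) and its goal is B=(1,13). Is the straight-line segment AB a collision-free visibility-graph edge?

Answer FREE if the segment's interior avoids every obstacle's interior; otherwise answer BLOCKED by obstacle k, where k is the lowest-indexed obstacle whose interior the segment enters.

Obstacle 1 [(13,11) (14,0) (20,3) (24,10)]:
  edge (13,11)–(14,0): clear
  edge (14,0)–(20,3): clear
  edge (20,3)–(24,10): clear
  edge (24,10)–(13,11): clear
  midpoint (17/2,25/2) outside
  → clear
Obstacle 2 [(0,14) (9,13) (0,24)]:
  edge (0,14)–(9,13): clear
  edge (9,13)–(0,24): clear
  edge (0,24)–(0,14): clear
  midpoint (17/2,25/2) outside
  → clear
Obstacle 3 [(0,0) (8,0) (6,10) (1,10)]:
  edge (0,0)–(8,0): clear
  edge (8,0)–(6,10): clear
  edge (6,10)–(1,10): clear
  edge (1,10)–(0,0): clear
  midpoint (17/2,25/2) outside
  → clear

FREE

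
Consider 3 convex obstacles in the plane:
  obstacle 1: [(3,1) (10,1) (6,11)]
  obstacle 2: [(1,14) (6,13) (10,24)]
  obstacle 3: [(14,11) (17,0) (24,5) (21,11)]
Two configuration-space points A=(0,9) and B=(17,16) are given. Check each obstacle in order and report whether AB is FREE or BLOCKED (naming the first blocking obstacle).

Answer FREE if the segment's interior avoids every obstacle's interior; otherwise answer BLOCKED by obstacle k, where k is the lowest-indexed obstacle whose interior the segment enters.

FREE

Obstacle 1 [(3,1) (10,1) (6,11)]:
  edge (3,1)–(10,1): clear
  edge (10,1)–(6,11): clear
  edge (6,11)–(3,1): clear
  midpoint (17/2,25/2) outside
  → clear
Obstacle 2 [(1,14) (6,13) (10,24)]:
  edge (1,14)–(6,13): clear
  edge (6,13)–(10,24): clear
  edge (10,24)–(1,14): clear
  midpoint (17/2,25/2) outside
  → clear
Obstacle 3 [(14,11) (17,0) (24,5) (21,11)]:
  edge (14,11)–(17,0): clear
  edge (17,0)–(24,5): clear
  edge (24,5)–(21,11): clear
  edge (21,11)–(14,11): clear
  midpoint (17/2,25/2) outside
  → clear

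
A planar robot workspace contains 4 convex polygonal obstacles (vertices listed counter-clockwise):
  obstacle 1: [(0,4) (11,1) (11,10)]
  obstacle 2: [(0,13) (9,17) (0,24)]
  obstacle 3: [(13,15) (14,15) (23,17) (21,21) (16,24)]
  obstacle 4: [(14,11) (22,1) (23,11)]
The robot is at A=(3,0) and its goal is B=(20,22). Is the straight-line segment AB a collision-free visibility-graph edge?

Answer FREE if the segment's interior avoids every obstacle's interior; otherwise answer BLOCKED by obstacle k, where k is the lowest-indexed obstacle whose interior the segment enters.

Obstacle 1 [(0,4) (11,1) (11,10)]:
  edge (0,4)–(11,1): crosses AB
  edge (11,1)–(11,10): clear
  edge (11,10)–(0,4): crosses AB
  → BLOCKED
Obstacle 2 [(0,13) (9,17) (0,24)]:
  edge (0,13)–(9,17): clear
  edge (9,17)–(0,24): clear
  edge (0,24)–(0,13): clear
  midpoint (23/2,11) outside
  → clear
Obstacle 3 [(13,15) (14,15) (23,17) (21,21) (16,24)]:
  edge (13,15)–(14,15): clear
  edge (14,15)–(23,17): crosses AB
  edge (23,17)–(21,21): clear
  edge (21,21)–(16,24): crosses AB
  edge (16,24)–(13,15): clear
  → BLOCKED
Obstacle 4 [(14,11) (22,1) (23,11)]:
  edge (14,11)–(22,1): clear
  edge (22,1)–(23,11): clear
  edge (23,11)–(14,11): clear
  midpoint (23/2,11) outside
  → clear

BLOCKED by obstacle 1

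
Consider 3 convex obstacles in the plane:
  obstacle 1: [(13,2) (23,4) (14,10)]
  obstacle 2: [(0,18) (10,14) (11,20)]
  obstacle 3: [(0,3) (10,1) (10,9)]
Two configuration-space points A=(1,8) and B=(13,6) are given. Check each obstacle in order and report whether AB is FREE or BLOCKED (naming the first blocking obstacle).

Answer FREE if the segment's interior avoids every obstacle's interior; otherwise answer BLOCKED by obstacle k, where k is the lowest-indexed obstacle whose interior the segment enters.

Obstacle 1 [(13,2) (23,4) (14,10)]:
  edge (13,2)–(23,4): clear
  edge (23,4)–(14,10): clear
  edge (14,10)–(13,2): clear
  midpoint (7,7) outside
  → clear
Obstacle 2 [(0,18) (10,14) (11,20)]:
  edge (0,18)–(10,14): clear
  edge (10,14)–(11,20): clear
  edge (11,20)–(0,18): clear
  midpoint (7,7) outside
  → clear
Obstacle 3 [(0,3) (10,1) (10,9)]:
  edge (0,3)–(10,1): clear
  edge (10,1)–(10,9): crosses AB
  edge (10,9)–(0,3): crosses AB
  → BLOCKED

BLOCKED by obstacle 3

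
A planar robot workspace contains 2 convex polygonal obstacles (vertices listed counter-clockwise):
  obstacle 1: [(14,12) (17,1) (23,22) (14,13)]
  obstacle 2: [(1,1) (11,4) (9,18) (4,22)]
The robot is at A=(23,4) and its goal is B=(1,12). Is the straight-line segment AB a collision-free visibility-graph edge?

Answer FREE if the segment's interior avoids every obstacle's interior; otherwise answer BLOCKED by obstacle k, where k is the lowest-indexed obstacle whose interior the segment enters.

Obstacle 1 [(14,12) (17,1) (23,22) (14,13)]:
  edge (14,12)–(17,1): crosses AB
  edge (17,1)–(23,22): crosses AB
  edge (23,22)–(14,13): clear
  edge (14,13)–(14,12): clear
  → BLOCKED
Obstacle 2 [(1,1) (11,4) (9,18) (4,22)]:
  edge (1,1)–(11,4): clear
  edge (11,4)–(9,18): crosses AB
  edge (9,18)–(4,22): clear
  edge (4,22)–(1,1): crosses AB
  → BLOCKED

BLOCKED by obstacle 1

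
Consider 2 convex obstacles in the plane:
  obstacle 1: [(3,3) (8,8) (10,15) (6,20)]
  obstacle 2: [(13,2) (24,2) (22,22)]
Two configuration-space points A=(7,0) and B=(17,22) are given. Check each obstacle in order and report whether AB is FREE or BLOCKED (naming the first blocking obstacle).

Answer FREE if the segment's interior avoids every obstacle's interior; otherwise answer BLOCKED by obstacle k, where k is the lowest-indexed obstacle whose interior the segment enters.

Obstacle 1 [(3,3) (8,8) (10,15) (6,20)]:
  edge (3,3)–(8,8): clear
  edge (8,8)–(10,15): clear
  edge (10,15)–(6,20): clear
  edge (6,20)–(3,3): clear
  midpoint (12,11) outside
  → clear
Obstacle 2 [(13,2) (24,2) (22,22)]:
  edge (13,2)–(24,2): clear
  edge (24,2)–(22,22): clear
  edge (22,22)–(13,2): clear
  midpoint (12,11) outside
  → clear

FREE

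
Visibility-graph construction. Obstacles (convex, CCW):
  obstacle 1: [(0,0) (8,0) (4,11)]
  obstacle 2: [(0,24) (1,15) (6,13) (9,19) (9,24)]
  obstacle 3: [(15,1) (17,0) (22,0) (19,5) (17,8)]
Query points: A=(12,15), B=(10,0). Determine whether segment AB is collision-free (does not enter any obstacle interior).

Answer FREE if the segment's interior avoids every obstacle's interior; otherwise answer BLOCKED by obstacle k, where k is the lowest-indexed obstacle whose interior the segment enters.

FREE

Obstacle 1 [(0,0) (8,0) (4,11)]:
  edge (0,0)–(8,0): clear
  edge (8,0)–(4,11): clear
  edge (4,11)–(0,0): clear
  midpoint (11,15/2) outside
  → clear
Obstacle 2 [(0,24) (1,15) (6,13) (9,19) (9,24)]:
  edge (0,24)–(1,15): clear
  edge (1,15)–(6,13): clear
  edge (6,13)–(9,19): clear
  edge (9,19)–(9,24): clear
  edge (9,24)–(0,24): clear
  midpoint (11,15/2) outside
  → clear
Obstacle 3 [(15,1) (17,0) (22,0) (19,5) (17,8)]:
  edge (15,1)–(17,0): clear
  edge (17,0)–(22,0): clear
  edge (22,0)–(19,5): clear
  edge (19,5)–(17,8): clear
  edge (17,8)–(15,1): clear
  midpoint (11,15/2) outside
  → clear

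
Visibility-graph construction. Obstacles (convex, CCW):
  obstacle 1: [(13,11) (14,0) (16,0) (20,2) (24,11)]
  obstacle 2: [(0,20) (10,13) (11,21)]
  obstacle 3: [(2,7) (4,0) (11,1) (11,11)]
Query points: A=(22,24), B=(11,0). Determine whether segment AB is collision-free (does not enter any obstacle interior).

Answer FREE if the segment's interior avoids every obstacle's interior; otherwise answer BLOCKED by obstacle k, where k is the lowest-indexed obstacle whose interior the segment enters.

Obstacle 1 [(13,11) (14,0) (16,0) (20,2) (24,11)]:
  edge (13,11)–(14,0): crosses AB
  edge (14,0)–(16,0): clear
  edge (16,0)–(20,2): clear
  edge (20,2)–(24,11): clear
  edge (24,11)–(13,11): crosses AB
  → BLOCKED
Obstacle 2 [(0,20) (10,13) (11,21)]:
  edge (0,20)–(10,13): clear
  edge (10,13)–(11,21): clear
  edge (11,21)–(0,20): clear
  midpoint (33/2,12) outside
  → clear
Obstacle 3 [(2,7) (4,0) (11,1) (11,11)]:
  edge (2,7)–(4,0): clear
  edge (4,0)–(11,1): clear
  edge (11,1)–(11,11): clear
  edge (11,11)–(2,7): clear
  midpoint (33/2,12) outside
  → clear

BLOCKED by obstacle 1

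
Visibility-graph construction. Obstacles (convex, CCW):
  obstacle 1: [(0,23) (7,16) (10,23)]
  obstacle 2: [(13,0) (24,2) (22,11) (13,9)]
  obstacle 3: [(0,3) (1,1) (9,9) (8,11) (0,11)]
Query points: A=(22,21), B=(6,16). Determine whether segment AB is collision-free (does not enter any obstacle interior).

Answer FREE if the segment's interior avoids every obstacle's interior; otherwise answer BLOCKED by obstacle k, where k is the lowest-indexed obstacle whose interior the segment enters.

Obstacle 1 [(0,23) (7,16) (10,23)]:
  edge (0,23)–(7,16): crosses AB
  edge (7,16)–(10,23): crosses AB
  edge (10,23)–(0,23): clear
  → BLOCKED
Obstacle 2 [(13,0) (24,2) (22,11) (13,9)]:
  edge (13,0)–(24,2): clear
  edge (24,2)–(22,11): clear
  edge (22,11)–(13,9): clear
  edge (13,9)–(13,0): clear
  midpoint (14,37/2) outside
  → clear
Obstacle 3 [(0,3) (1,1) (9,9) (8,11) (0,11)]:
  edge (0,3)–(1,1): clear
  edge (1,1)–(9,9): clear
  edge (9,9)–(8,11): clear
  edge (8,11)–(0,11): clear
  edge (0,11)–(0,3): clear
  midpoint (14,37/2) outside
  → clear

BLOCKED by obstacle 1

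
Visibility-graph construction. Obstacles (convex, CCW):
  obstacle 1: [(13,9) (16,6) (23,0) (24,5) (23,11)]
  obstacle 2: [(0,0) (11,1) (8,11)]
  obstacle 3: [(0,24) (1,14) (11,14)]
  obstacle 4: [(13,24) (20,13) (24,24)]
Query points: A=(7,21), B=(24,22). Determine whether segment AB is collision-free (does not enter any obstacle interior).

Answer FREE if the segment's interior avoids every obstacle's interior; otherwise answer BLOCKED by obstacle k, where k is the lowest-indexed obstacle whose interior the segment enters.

Obstacle 1 [(13,9) (16,6) (23,0) (24,5) (23,11)]:
  edge (13,9)–(16,6): clear
  edge (16,6)–(23,0): clear
  edge (23,0)–(24,5): clear
  edge (24,5)–(23,11): clear
  edge (23,11)–(13,9): clear
  midpoint (31/2,43/2) outside
  → clear
Obstacle 2 [(0,0) (11,1) (8,11)]:
  edge (0,0)–(11,1): clear
  edge (11,1)–(8,11): clear
  edge (8,11)–(0,0): clear
  midpoint (31/2,43/2) outside
  → clear
Obstacle 3 [(0,24) (1,14) (11,14)]:
  edge (0,24)–(1,14): clear
  edge (1,14)–(11,14): clear
  edge (11,14)–(0,24): clear
  midpoint (31/2,43/2) outside
  → clear
Obstacle 4 [(13,24) (20,13) (24,24)]:
  edge (13,24)–(20,13): crosses AB
  edge (20,13)–(24,24): crosses AB
  edge (24,24)–(13,24): clear
  → BLOCKED

BLOCKED by obstacle 4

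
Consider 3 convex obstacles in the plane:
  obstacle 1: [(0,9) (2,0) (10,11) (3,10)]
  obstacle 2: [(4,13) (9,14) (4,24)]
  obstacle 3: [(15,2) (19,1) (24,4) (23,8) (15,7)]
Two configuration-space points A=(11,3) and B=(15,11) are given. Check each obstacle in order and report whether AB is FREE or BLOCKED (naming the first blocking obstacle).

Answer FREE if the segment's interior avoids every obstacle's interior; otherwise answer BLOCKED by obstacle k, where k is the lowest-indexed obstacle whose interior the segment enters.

Obstacle 1 [(0,9) (2,0) (10,11) (3,10)]:
  edge (0,9)–(2,0): clear
  edge (2,0)–(10,11): clear
  edge (10,11)–(3,10): clear
  edge (3,10)–(0,9): clear
  midpoint (13,7) outside
  → clear
Obstacle 2 [(4,13) (9,14) (4,24)]:
  edge (4,13)–(9,14): clear
  edge (9,14)–(4,24): clear
  edge (4,24)–(4,13): clear
  midpoint (13,7) outside
  → clear
Obstacle 3 [(15,2) (19,1) (24,4) (23,8) (15,7)]:
  edge (15,2)–(19,1): clear
  edge (19,1)–(24,4): clear
  edge (24,4)–(23,8): clear
  edge (23,8)–(15,7): clear
  edge (15,7)–(15,2): clear
  midpoint (13,7) outside
  → clear

FREE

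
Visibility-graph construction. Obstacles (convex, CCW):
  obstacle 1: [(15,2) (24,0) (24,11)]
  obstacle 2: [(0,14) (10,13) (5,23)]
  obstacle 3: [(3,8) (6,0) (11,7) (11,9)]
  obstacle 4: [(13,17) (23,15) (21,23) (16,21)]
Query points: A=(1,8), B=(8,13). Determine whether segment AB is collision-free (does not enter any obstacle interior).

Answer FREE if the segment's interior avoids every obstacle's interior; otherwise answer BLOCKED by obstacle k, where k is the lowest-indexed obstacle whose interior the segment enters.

Obstacle 1 [(15,2) (24,0) (24,11)]:
  edge (15,2)–(24,0): clear
  edge (24,0)–(24,11): clear
  edge (24,11)–(15,2): clear
  midpoint (9/2,21/2) outside
  → clear
Obstacle 2 [(0,14) (10,13) (5,23)]:
  edge (0,14)–(10,13): clear
  edge (10,13)–(5,23): clear
  edge (5,23)–(0,14): clear
  midpoint (9/2,21/2) outside
  → clear
Obstacle 3 [(3,8) (6,0) (11,7) (11,9)]:
  edge (3,8)–(6,0): clear
  edge (6,0)–(11,7): clear
  edge (11,7)–(11,9): clear
  edge (11,9)–(3,8): clear
  midpoint (9/2,21/2) outside
  → clear
Obstacle 4 [(13,17) (23,15) (21,23) (16,21)]:
  edge (13,17)–(23,15): clear
  edge (23,15)–(21,23): clear
  edge (21,23)–(16,21): clear
  edge (16,21)–(13,17): clear
  midpoint (9/2,21/2) outside
  → clear

FREE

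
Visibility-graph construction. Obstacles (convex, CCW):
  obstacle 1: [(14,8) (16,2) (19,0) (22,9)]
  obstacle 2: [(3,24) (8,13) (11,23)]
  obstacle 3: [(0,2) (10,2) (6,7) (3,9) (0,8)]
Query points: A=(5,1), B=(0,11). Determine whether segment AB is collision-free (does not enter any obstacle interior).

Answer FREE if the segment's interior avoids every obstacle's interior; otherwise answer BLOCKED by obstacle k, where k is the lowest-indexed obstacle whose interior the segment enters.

Obstacle 1 [(14,8) (16,2) (19,0) (22,9)]:
  edge (14,8)–(16,2): clear
  edge (16,2)–(19,0): clear
  edge (19,0)–(22,9): clear
  edge (22,9)–(14,8): clear
  midpoint (5/2,6) outside
  → clear
Obstacle 2 [(3,24) (8,13) (11,23)]:
  edge (3,24)–(8,13): clear
  edge (8,13)–(11,23): clear
  edge (11,23)–(3,24): clear
  midpoint (5/2,6) outside
  → clear
Obstacle 3 [(0,2) (10,2) (6,7) (3,9) (0,8)]:
  edge (0,2)–(10,2): crosses AB
  edge (10,2)–(6,7): clear
  edge (6,7)–(3,9): clear
  edge (3,9)–(0,8): crosses AB
  edge (0,8)–(0,2): clear
  → BLOCKED

BLOCKED by obstacle 3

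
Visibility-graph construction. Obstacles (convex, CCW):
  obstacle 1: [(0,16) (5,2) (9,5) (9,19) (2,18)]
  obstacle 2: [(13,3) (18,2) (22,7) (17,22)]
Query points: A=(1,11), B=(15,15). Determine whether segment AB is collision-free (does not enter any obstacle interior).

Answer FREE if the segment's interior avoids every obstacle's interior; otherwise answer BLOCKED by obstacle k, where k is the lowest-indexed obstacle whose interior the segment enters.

BLOCKED by obstacle 1

Obstacle 1 [(0,16) (5,2) (9,5) (9,19) (2,18)]:
  edge (0,16)–(5,2): crosses AB
  edge (5,2)–(9,5): clear
  edge (9,5)–(9,19): crosses AB
  edge (9,19)–(2,18): clear
  edge (2,18)–(0,16): clear
  → BLOCKED
Obstacle 2 [(13,3) (18,2) (22,7) (17,22)]:
  edge (13,3)–(18,2): clear
  edge (18,2)–(22,7): clear
  edge (22,7)–(17,22): clear
  edge (17,22)–(13,3): clear
  midpoint (8,13) outside
  → clear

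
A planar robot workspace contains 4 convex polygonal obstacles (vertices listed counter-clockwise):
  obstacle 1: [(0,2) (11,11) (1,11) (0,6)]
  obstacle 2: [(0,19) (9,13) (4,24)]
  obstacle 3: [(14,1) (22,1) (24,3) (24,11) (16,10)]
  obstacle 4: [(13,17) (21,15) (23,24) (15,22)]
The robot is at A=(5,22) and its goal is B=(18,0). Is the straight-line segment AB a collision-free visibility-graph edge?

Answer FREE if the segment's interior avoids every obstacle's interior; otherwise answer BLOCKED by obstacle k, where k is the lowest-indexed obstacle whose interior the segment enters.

Obstacle 1 [(0,2) (11,11) (1,11) (0,6)]:
  edge (0,2)–(11,11): clear
  edge (11,11)–(1,11): clear
  edge (1,11)–(0,6): clear
  edge (0,6)–(0,2): clear
  midpoint (23/2,11) outside
  → clear
Obstacle 2 [(0,19) (9,13) (4,24)]:
  edge (0,19)–(9,13): clear
  edge (9,13)–(4,24): clear
  edge (4,24)–(0,19): clear
  midpoint (23/2,11) outside
  → clear
Obstacle 3 [(14,1) (22,1) (24,3) (24,11) (16,10)]:
  edge (14,1)–(22,1): crosses AB
  edge (22,1)–(24,3): clear
  edge (24,3)–(24,11): clear
  edge (24,11)–(16,10): clear
  edge (16,10)–(14,1): crosses AB
  → BLOCKED
Obstacle 4 [(13,17) (21,15) (23,24) (15,22)]:
  edge (13,17)–(21,15): clear
  edge (21,15)–(23,24): clear
  edge (23,24)–(15,22): clear
  edge (15,22)–(13,17): clear
  midpoint (23/2,11) outside
  → clear

BLOCKED by obstacle 3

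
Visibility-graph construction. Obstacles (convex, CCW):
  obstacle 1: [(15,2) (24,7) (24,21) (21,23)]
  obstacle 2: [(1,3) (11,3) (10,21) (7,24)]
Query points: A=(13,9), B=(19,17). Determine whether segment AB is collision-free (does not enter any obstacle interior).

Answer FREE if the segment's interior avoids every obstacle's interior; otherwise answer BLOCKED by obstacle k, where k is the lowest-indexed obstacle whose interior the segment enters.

FREE

Obstacle 1 [(15,2) (24,7) (24,21) (21,23)]:
  edge (15,2)–(24,7): clear
  edge (24,7)–(24,21): clear
  edge (24,21)–(21,23): clear
  edge (21,23)–(15,2): clear
  midpoint (16,13) outside
  → clear
Obstacle 2 [(1,3) (11,3) (10,21) (7,24)]:
  edge (1,3)–(11,3): clear
  edge (11,3)–(10,21): clear
  edge (10,21)–(7,24): clear
  edge (7,24)–(1,3): clear
  midpoint (16,13) outside
  → clear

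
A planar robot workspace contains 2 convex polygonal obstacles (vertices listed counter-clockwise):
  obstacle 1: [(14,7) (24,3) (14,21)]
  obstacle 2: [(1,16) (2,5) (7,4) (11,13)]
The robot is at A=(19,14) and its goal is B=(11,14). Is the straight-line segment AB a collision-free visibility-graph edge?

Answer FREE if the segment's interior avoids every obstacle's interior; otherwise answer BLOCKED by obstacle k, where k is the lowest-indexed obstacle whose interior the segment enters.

Obstacle 1 [(14,7) (24,3) (14,21)]:
  edge (14,7)–(24,3): clear
  edge (24,3)–(14,21): crosses AB
  edge (14,21)–(14,7): crosses AB
  → BLOCKED
Obstacle 2 [(1,16) (2,5) (7,4) (11,13)]:
  edge (1,16)–(2,5): clear
  edge (2,5)–(7,4): clear
  edge (7,4)–(11,13): clear
  edge (11,13)–(1,16): clear
  midpoint (15,14) outside
  → clear

BLOCKED by obstacle 1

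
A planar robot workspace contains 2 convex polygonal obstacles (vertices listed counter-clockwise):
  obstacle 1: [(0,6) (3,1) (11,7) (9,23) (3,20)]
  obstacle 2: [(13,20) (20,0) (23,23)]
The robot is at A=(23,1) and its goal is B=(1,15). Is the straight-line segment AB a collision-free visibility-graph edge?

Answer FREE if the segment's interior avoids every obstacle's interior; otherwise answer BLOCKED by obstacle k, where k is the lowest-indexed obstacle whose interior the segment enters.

BLOCKED by obstacle 1

Obstacle 1 [(0,6) (3,1) (11,7) (9,23) (3,20)]:
  edge (0,6)–(3,1): clear
  edge (3,1)–(11,7): clear
  edge (11,7)–(9,23): crosses AB
  edge (9,23)–(3,20): clear
  edge (3,20)–(0,6): crosses AB
  → BLOCKED
Obstacle 2 [(13,20) (20,0) (23,23)]:
  edge (13,20)–(20,0): crosses AB
  edge (20,0)–(23,23): crosses AB
  edge (23,23)–(13,20): clear
  → BLOCKED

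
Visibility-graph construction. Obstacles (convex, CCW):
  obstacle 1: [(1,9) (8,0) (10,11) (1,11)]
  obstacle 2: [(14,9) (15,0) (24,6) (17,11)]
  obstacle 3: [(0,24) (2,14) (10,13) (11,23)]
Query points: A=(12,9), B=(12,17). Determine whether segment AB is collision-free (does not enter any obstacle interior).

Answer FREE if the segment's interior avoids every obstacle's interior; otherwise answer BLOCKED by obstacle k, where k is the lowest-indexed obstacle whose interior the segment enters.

Obstacle 1 [(1,9) (8,0) (10,11) (1,11)]:
  edge (1,9)–(8,0): clear
  edge (8,0)–(10,11): clear
  edge (10,11)–(1,11): clear
  edge (1,11)–(1,9): clear
  midpoint (12,13) outside
  → clear
Obstacle 2 [(14,9) (15,0) (24,6) (17,11)]:
  edge (14,9)–(15,0): clear
  edge (15,0)–(24,6): clear
  edge (24,6)–(17,11): clear
  edge (17,11)–(14,9): clear
  midpoint (12,13) outside
  → clear
Obstacle 3 [(0,24) (2,14) (10,13) (11,23)]:
  edge (0,24)–(2,14): clear
  edge (2,14)–(10,13): clear
  edge (10,13)–(11,23): clear
  edge (11,23)–(0,24): clear
  midpoint (12,13) outside
  → clear

FREE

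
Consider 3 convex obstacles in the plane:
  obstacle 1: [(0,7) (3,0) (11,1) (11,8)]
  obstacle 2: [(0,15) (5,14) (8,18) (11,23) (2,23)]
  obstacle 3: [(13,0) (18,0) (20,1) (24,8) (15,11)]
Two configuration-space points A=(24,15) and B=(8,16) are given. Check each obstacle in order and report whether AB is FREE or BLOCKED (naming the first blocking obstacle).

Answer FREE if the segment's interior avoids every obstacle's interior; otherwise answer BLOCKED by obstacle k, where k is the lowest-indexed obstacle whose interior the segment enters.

FREE

Obstacle 1 [(0,7) (3,0) (11,1) (11,8)]:
  edge (0,7)–(3,0): clear
  edge (3,0)–(11,1): clear
  edge (11,1)–(11,8): clear
  edge (11,8)–(0,7): clear
  midpoint (16,31/2) outside
  → clear
Obstacle 2 [(0,15) (5,14) (8,18) (11,23) (2,23)]:
  edge (0,15)–(5,14): clear
  edge (5,14)–(8,18): clear
  edge (8,18)–(11,23): clear
  edge (11,23)–(2,23): clear
  edge (2,23)–(0,15): clear
  midpoint (16,31/2) outside
  → clear
Obstacle 3 [(13,0) (18,0) (20,1) (24,8) (15,11)]:
  edge (13,0)–(18,0): clear
  edge (18,0)–(20,1): clear
  edge (20,1)–(24,8): clear
  edge (24,8)–(15,11): clear
  edge (15,11)–(13,0): clear
  midpoint (16,31/2) outside
  → clear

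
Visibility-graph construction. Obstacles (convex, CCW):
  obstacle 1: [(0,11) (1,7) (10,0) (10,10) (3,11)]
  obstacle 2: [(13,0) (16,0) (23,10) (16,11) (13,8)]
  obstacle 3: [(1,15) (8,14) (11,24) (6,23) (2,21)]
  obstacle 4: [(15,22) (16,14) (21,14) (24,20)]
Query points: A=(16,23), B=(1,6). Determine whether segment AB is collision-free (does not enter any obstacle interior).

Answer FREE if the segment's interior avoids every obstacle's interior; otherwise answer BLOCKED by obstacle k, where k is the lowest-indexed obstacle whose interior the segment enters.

Obstacle 1 [(0,11) (1,7) (10,0) (10,10) (3,11)]:
  edge (0,11)–(1,7): clear
  edge (1,7)–(10,0): crosses AB
  edge (10,0)–(10,10): clear
  edge (10,10)–(3,11): crosses AB
  edge (3,11)–(0,11): clear
  → BLOCKED
Obstacle 2 [(13,0) (16,0) (23,10) (16,11) (13,8)]:
  edge (13,0)–(16,0): clear
  edge (16,0)–(23,10): clear
  edge (23,10)–(16,11): clear
  edge (16,11)–(13,8): clear
  edge (13,8)–(13,0): clear
  midpoint (17/2,29/2) outside
  → clear
Obstacle 3 [(1,15) (8,14) (11,24) (6,23) (2,21)]:
  edge (1,15)–(8,14): clear
  edge (8,14)–(11,24): clear
  edge (11,24)–(6,23): clear
  edge (6,23)–(2,21): clear
  edge (2,21)–(1,15): clear
  midpoint (17/2,29/2) outside
  → clear
Obstacle 4 [(15,22) (16,14) (21,14) (24,20)]:
  edge (15,22)–(16,14): crosses AB
  edge (16,14)–(21,14): clear
  edge (21,14)–(24,20): clear
  edge (24,20)–(15,22): crosses AB
  → BLOCKED

BLOCKED by obstacle 1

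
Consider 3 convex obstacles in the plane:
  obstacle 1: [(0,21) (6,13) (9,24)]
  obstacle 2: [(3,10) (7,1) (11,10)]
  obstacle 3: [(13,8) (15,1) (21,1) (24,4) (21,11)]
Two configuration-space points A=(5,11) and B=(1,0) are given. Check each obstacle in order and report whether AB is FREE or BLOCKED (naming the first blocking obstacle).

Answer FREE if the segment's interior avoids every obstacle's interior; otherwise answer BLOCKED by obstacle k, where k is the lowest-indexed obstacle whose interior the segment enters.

Obstacle 1 [(0,21) (6,13) (9,24)]:
  edge (0,21)–(6,13): clear
  edge (6,13)–(9,24): clear
  edge (9,24)–(0,21): clear
  midpoint (3,11/2) outside
  → clear
Obstacle 2 [(3,10) (7,1) (11,10)]:
  edge (3,10)–(7,1): crosses AB
  edge (7,1)–(11,10): clear
  edge (11,10)–(3,10): crosses AB
  → BLOCKED
Obstacle 3 [(13,8) (15,1) (21,1) (24,4) (21,11)]:
  edge (13,8)–(15,1): clear
  edge (15,1)–(21,1): clear
  edge (21,1)–(24,4): clear
  edge (24,4)–(21,11): clear
  edge (21,11)–(13,8): clear
  midpoint (3,11/2) outside
  → clear

BLOCKED by obstacle 2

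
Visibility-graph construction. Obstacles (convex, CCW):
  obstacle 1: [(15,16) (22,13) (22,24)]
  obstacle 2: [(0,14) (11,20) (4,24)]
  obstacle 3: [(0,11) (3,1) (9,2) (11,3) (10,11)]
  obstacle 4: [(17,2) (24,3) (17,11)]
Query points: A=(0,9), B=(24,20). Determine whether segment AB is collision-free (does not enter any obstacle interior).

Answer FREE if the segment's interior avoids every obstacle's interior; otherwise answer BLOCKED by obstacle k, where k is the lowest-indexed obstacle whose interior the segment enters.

BLOCKED by obstacle 1

Obstacle 1 [(15,16) (22,13) (22,24)]:
  edge (15,16)–(22,13): crosses AB
  edge (22,13)–(22,24): crosses AB
  edge (22,24)–(15,16): clear
  → BLOCKED
Obstacle 2 [(0,14) (11,20) (4,24)]:
  edge (0,14)–(11,20): clear
  edge (11,20)–(4,24): clear
  edge (4,24)–(0,14): clear
  midpoint (12,29/2) outside
  → clear
Obstacle 3 [(0,11) (3,1) (9,2) (11,3) (10,11)]:
  edge (0,11)–(3,1): crosses AB
  edge (3,1)–(9,2): clear
  edge (9,2)–(11,3): clear
  edge (11,3)–(10,11): clear
  edge (10,11)–(0,11): crosses AB
  → BLOCKED
Obstacle 4 [(17,2) (24,3) (17,11)]:
  edge (17,2)–(24,3): clear
  edge (24,3)–(17,11): clear
  edge (17,11)–(17,2): clear
  midpoint (12,29/2) outside
  → clear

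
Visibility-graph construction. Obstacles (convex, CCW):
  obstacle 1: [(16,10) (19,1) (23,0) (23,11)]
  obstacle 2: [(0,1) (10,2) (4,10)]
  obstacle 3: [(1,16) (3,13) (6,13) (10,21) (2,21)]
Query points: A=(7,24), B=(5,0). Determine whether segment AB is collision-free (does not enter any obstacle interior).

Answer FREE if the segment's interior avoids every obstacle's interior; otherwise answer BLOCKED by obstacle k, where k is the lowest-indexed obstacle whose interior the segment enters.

BLOCKED by obstacle 2

Obstacle 1 [(16,10) (19,1) (23,0) (23,11)]:
  edge (16,10)–(19,1): clear
  edge (19,1)–(23,0): clear
  edge (23,0)–(23,11): clear
  edge (23,11)–(16,10): clear
  midpoint (6,12) outside
  → clear
Obstacle 2 [(0,1) (10,2) (4,10)]:
  edge (0,1)–(10,2): crosses AB
  edge (10,2)–(4,10): crosses AB
  edge (4,10)–(0,1): clear
  → BLOCKED
Obstacle 3 [(1,16) (3,13) (6,13) (10,21) (2,21)]:
  edge (1,16)–(3,13): clear
  edge (3,13)–(6,13): clear
  edge (6,13)–(10,21): crosses AB
  edge (10,21)–(2,21): crosses AB
  edge (2,21)–(1,16): clear
  → BLOCKED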